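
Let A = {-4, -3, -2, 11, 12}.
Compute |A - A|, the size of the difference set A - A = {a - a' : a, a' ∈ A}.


A - A = {a - a' : a, a' ∈ A}; |A| = 5.
Bounds: 2|A|-1 ≤ |A - A| ≤ |A|² - |A| + 1, i.e. 9 ≤ |A - A| ≤ 21.
Note: 0 ∈ A - A always (from a - a). The set is symmetric: if d ∈ A - A then -d ∈ A - A.
Enumerate nonzero differences d = a - a' with a > a' (then include -d):
Positive differences: {1, 2, 13, 14, 15, 16}
Full difference set: {0} ∪ (positive diffs) ∪ (negative diffs).
|A - A| = 1 + 2·6 = 13 (matches direct enumeration: 13).

|A - A| = 13


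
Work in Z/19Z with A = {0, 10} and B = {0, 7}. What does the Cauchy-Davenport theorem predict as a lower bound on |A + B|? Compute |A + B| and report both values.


Cauchy-Davenport: |A + B| ≥ min(p, |A| + |B| - 1) for A, B nonempty in Z/pZ.
|A| = 2, |B| = 2, p = 19.
CD lower bound = min(19, 2 + 2 - 1) = min(19, 3) = 3.
Compute A + B mod 19 directly:
a = 0: 0+0=0, 0+7=7
a = 10: 10+0=10, 10+7=17
A + B = {0, 7, 10, 17}, so |A + B| = 4.
Verify: 4 ≥ 3? Yes ✓.

CD lower bound = 3, actual |A + B| = 4.


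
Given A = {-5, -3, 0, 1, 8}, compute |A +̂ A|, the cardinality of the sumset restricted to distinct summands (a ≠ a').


Restricted sumset: A +̂ A = {a + a' : a ∈ A, a' ∈ A, a ≠ a'}.
Equivalently, take A + A and drop any sum 2a that is achievable ONLY as a + a for a ∈ A (i.e. sums representable only with equal summands).
Enumerate pairs (a, a') with a < a' (symmetric, so each unordered pair gives one sum; this covers all a ≠ a'):
  -5 + -3 = -8
  -5 + 0 = -5
  -5 + 1 = -4
  -5 + 8 = 3
  -3 + 0 = -3
  -3 + 1 = -2
  -3 + 8 = 5
  0 + 1 = 1
  0 + 8 = 8
  1 + 8 = 9
Collected distinct sums: {-8, -5, -4, -3, -2, 1, 3, 5, 8, 9}
|A +̂ A| = 10
(Reference bound: |A +̂ A| ≥ 2|A| - 3 for |A| ≥ 2, with |A| = 5 giving ≥ 7.)

|A +̂ A| = 10


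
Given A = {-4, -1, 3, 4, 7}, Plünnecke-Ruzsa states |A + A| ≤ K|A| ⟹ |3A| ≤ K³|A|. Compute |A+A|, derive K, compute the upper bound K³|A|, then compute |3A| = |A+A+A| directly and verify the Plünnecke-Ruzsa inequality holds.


|A| = 5.
Step 1: Compute A + A by enumerating all 25 pairs.
A + A = {-8, -5, -2, -1, 0, 2, 3, 6, 7, 8, 10, 11, 14}, so |A + A| = 13.
Step 2: Doubling constant K = |A + A|/|A| = 13/5 = 13/5 ≈ 2.6000.
Step 3: Plünnecke-Ruzsa gives |3A| ≤ K³·|A| = (2.6000)³ · 5 ≈ 87.8800.
Step 4: Compute 3A = A + A + A directly by enumerating all triples (a,b,c) ∈ A³; |3A| = 25.
Step 5: Check 25 ≤ 87.8800? Yes ✓.

K = 13/5, Plünnecke-Ruzsa bound K³|A| ≈ 87.8800, |3A| = 25, inequality holds.


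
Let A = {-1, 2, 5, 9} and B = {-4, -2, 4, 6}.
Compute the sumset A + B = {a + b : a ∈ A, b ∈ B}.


A + B = {a + b : a ∈ A, b ∈ B}.
Enumerate all |A|·|B| = 4·4 = 16 pairs (a, b) and collect distinct sums.
a = -1: -1+-4=-5, -1+-2=-3, -1+4=3, -1+6=5
a = 2: 2+-4=-2, 2+-2=0, 2+4=6, 2+6=8
a = 5: 5+-4=1, 5+-2=3, 5+4=9, 5+6=11
a = 9: 9+-4=5, 9+-2=7, 9+4=13, 9+6=15
Collecting distinct sums: A + B = {-5, -3, -2, 0, 1, 3, 5, 6, 7, 8, 9, 11, 13, 15}
|A + B| = 14

A + B = {-5, -3, -2, 0, 1, 3, 5, 6, 7, 8, 9, 11, 13, 15}


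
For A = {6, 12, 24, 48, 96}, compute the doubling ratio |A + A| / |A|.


|A| = 5.
Compute A + A by enumerating all 25 pairs.
A + A = {12, 18, 24, 30, 36, 48, 54, 60, 72, 96, 102, 108, 120, 144, 192}, so |A + A| = 15.
K = |A + A| / |A| = 15/5 = 3/1 ≈ 3.0000.
Reference: AP of size 5 gives K = 9/5 ≈ 1.8000; a fully generic set of size 5 gives K ≈ 3.0000.

|A| = 5, |A + A| = 15, K = 15/5 = 3/1.


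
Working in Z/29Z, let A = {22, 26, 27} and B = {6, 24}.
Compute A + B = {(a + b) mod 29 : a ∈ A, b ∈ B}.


Work in Z/29Z: reduce every sum a + b modulo 29.
Enumerate all 6 pairs:
a = 22: 22+6=28, 22+24=17
a = 26: 26+6=3, 26+24=21
a = 27: 27+6=4, 27+24=22
Distinct residues collected: {3, 4, 17, 21, 22, 28}
|A + B| = 6 (out of 29 total residues).

A + B = {3, 4, 17, 21, 22, 28}


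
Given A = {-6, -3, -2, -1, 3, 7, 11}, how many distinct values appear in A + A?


A + A = {a + a' : a, a' ∈ A}; |A| = 7.
General bounds: 2|A| - 1 ≤ |A + A| ≤ |A|(|A|+1)/2, i.e. 13 ≤ |A + A| ≤ 28.
Lower bound 2|A|-1 is attained iff A is an arithmetic progression.
Enumerate sums a + a' for a ≤ a' (symmetric, so this suffices):
a = -6: -6+-6=-12, -6+-3=-9, -6+-2=-8, -6+-1=-7, -6+3=-3, -6+7=1, -6+11=5
a = -3: -3+-3=-6, -3+-2=-5, -3+-1=-4, -3+3=0, -3+7=4, -3+11=8
a = -2: -2+-2=-4, -2+-1=-3, -2+3=1, -2+7=5, -2+11=9
a = -1: -1+-1=-2, -1+3=2, -1+7=6, -1+11=10
a = 3: 3+3=6, 3+7=10, 3+11=14
a = 7: 7+7=14, 7+11=18
a = 11: 11+11=22
Distinct sums: {-12, -9, -8, -7, -6, -5, -4, -3, -2, 0, 1, 2, 4, 5, 6, 8, 9, 10, 14, 18, 22}
|A + A| = 21

|A + A| = 21


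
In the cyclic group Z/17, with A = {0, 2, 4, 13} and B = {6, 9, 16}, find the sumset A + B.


Work in Z/17Z: reduce every sum a + b modulo 17.
Enumerate all 12 pairs:
a = 0: 0+6=6, 0+9=9, 0+16=16
a = 2: 2+6=8, 2+9=11, 2+16=1
a = 4: 4+6=10, 4+9=13, 4+16=3
a = 13: 13+6=2, 13+9=5, 13+16=12
Distinct residues collected: {1, 2, 3, 5, 6, 8, 9, 10, 11, 12, 13, 16}
|A + B| = 12 (out of 17 total residues).

A + B = {1, 2, 3, 5, 6, 8, 9, 10, 11, 12, 13, 16}


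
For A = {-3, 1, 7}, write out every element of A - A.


A - A = {a - a' : a, a' ∈ A}.
Compute a - a' for each ordered pair (a, a'):
a = -3: -3--3=0, -3-1=-4, -3-7=-10
a = 1: 1--3=4, 1-1=0, 1-7=-6
a = 7: 7--3=10, 7-1=6, 7-7=0
Collecting distinct values (and noting 0 appears from a-a):
A - A = {-10, -6, -4, 0, 4, 6, 10}
|A - A| = 7

A - A = {-10, -6, -4, 0, 4, 6, 10}


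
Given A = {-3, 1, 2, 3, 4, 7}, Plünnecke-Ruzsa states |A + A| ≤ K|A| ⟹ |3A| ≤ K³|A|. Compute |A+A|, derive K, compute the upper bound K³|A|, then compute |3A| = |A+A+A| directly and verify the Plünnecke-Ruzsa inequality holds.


|A| = 6.
Step 1: Compute A + A by enumerating all 36 pairs.
A + A = {-6, -2, -1, 0, 1, 2, 3, 4, 5, 6, 7, 8, 9, 10, 11, 14}, so |A + A| = 16.
Step 2: Doubling constant K = |A + A|/|A| = 16/6 = 16/6 ≈ 2.6667.
Step 3: Plünnecke-Ruzsa gives |3A| ≤ K³·|A| = (2.6667)³ · 6 ≈ 113.7778.
Step 4: Compute 3A = A + A + A directly by enumerating all triples (a,b,c) ∈ A³; |3A| = 26.
Step 5: Check 26 ≤ 113.7778? Yes ✓.

K = 16/6, Plünnecke-Ruzsa bound K³|A| ≈ 113.7778, |3A| = 26, inequality holds.


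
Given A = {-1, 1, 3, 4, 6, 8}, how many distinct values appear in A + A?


A + A = {a + a' : a, a' ∈ A}; |A| = 6.
General bounds: 2|A| - 1 ≤ |A + A| ≤ |A|(|A|+1)/2, i.e. 11 ≤ |A + A| ≤ 21.
Lower bound 2|A|-1 is attained iff A is an arithmetic progression.
Enumerate sums a + a' for a ≤ a' (symmetric, so this suffices):
a = -1: -1+-1=-2, -1+1=0, -1+3=2, -1+4=3, -1+6=5, -1+8=7
a = 1: 1+1=2, 1+3=4, 1+4=5, 1+6=7, 1+8=9
a = 3: 3+3=6, 3+4=7, 3+6=9, 3+8=11
a = 4: 4+4=8, 4+6=10, 4+8=12
a = 6: 6+6=12, 6+8=14
a = 8: 8+8=16
Distinct sums: {-2, 0, 2, 3, 4, 5, 6, 7, 8, 9, 10, 11, 12, 14, 16}
|A + A| = 15

|A + A| = 15


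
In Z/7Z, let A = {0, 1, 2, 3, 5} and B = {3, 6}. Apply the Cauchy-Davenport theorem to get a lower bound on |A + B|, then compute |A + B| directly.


Cauchy-Davenport: |A + B| ≥ min(p, |A| + |B| - 1) for A, B nonempty in Z/pZ.
|A| = 5, |B| = 2, p = 7.
CD lower bound = min(7, 5 + 2 - 1) = min(7, 6) = 6.
Compute A + B mod 7 directly:
a = 0: 0+3=3, 0+6=6
a = 1: 1+3=4, 1+6=0
a = 2: 2+3=5, 2+6=1
a = 3: 3+3=6, 3+6=2
a = 5: 5+3=1, 5+6=4
A + B = {0, 1, 2, 3, 4, 5, 6}, so |A + B| = 7.
Verify: 7 ≥ 6? Yes ✓.

CD lower bound = 6, actual |A + B| = 7.


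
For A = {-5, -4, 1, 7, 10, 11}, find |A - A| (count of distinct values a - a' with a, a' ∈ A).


A - A = {a - a' : a, a' ∈ A}; |A| = 6.
Bounds: 2|A|-1 ≤ |A - A| ≤ |A|² - |A| + 1, i.e. 11 ≤ |A - A| ≤ 31.
Note: 0 ∈ A - A always (from a - a). The set is symmetric: if d ∈ A - A then -d ∈ A - A.
Enumerate nonzero differences d = a - a' with a > a' (then include -d):
Positive differences: {1, 3, 4, 5, 6, 9, 10, 11, 12, 14, 15, 16}
Full difference set: {0} ∪ (positive diffs) ∪ (negative diffs).
|A - A| = 1 + 2·12 = 25 (matches direct enumeration: 25).

|A - A| = 25


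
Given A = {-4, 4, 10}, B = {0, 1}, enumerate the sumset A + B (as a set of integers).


A + B = {a + b : a ∈ A, b ∈ B}.
Enumerate all |A|·|B| = 3·2 = 6 pairs (a, b) and collect distinct sums.
a = -4: -4+0=-4, -4+1=-3
a = 4: 4+0=4, 4+1=5
a = 10: 10+0=10, 10+1=11
Collecting distinct sums: A + B = {-4, -3, 4, 5, 10, 11}
|A + B| = 6

A + B = {-4, -3, 4, 5, 10, 11}


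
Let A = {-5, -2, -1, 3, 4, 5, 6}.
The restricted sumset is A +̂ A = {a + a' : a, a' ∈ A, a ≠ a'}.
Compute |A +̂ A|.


Restricted sumset: A +̂ A = {a + a' : a ∈ A, a' ∈ A, a ≠ a'}.
Equivalently, take A + A and drop any sum 2a that is achievable ONLY as a + a for a ∈ A (i.e. sums representable only with equal summands).
Enumerate pairs (a, a') with a < a' (symmetric, so each unordered pair gives one sum; this covers all a ≠ a'):
  -5 + -2 = -7
  -5 + -1 = -6
  -5 + 3 = -2
  -5 + 4 = -1
  -5 + 5 = 0
  -5 + 6 = 1
  -2 + -1 = -3
  -2 + 3 = 1
  -2 + 4 = 2
  -2 + 5 = 3
  -2 + 6 = 4
  -1 + 3 = 2
  -1 + 4 = 3
  -1 + 5 = 4
  -1 + 6 = 5
  3 + 4 = 7
  3 + 5 = 8
  3 + 6 = 9
  4 + 5 = 9
  4 + 6 = 10
  5 + 6 = 11
Collected distinct sums: {-7, -6, -3, -2, -1, 0, 1, 2, 3, 4, 5, 7, 8, 9, 10, 11}
|A +̂ A| = 16
(Reference bound: |A +̂ A| ≥ 2|A| - 3 for |A| ≥ 2, with |A| = 7 giving ≥ 11.)

|A +̂ A| = 16


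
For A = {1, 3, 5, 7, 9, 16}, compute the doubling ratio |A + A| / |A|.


|A| = 6.
Compute A + A by enumerating all 36 pairs.
A + A = {2, 4, 6, 8, 10, 12, 14, 16, 17, 18, 19, 21, 23, 25, 32}, so |A + A| = 15.
K = |A + A| / |A| = 15/6 = 5/2 ≈ 2.5000.
Reference: AP of size 6 gives K = 11/6 ≈ 1.8333; a fully generic set of size 6 gives K ≈ 3.5000.

|A| = 6, |A + A| = 15, K = 15/6 = 5/2.


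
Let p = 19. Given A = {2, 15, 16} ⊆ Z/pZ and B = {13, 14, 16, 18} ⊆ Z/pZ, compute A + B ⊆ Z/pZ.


Work in Z/19Z: reduce every sum a + b modulo 19.
Enumerate all 12 pairs:
a = 2: 2+13=15, 2+14=16, 2+16=18, 2+18=1
a = 15: 15+13=9, 15+14=10, 15+16=12, 15+18=14
a = 16: 16+13=10, 16+14=11, 16+16=13, 16+18=15
Distinct residues collected: {1, 9, 10, 11, 12, 13, 14, 15, 16, 18}
|A + B| = 10 (out of 19 total residues).

A + B = {1, 9, 10, 11, 12, 13, 14, 15, 16, 18}


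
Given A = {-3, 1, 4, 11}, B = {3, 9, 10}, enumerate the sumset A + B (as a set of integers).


A + B = {a + b : a ∈ A, b ∈ B}.
Enumerate all |A|·|B| = 4·3 = 12 pairs (a, b) and collect distinct sums.
a = -3: -3+3=0, -3+9=6, -3+10=7
a = 1: 1+3=4, 1+9=10, 1+10=11
a = 4: 4+3=7, 4+9=13, 4+10=14
a = 11: 11+3=14, 11+9=20, 11+10=21
Collecting distinct sums: A + B = {0, 4, 6, 7, 10, 11, 13, 14, 20, 21}
|A + B| = 10

A + B = {0, 4, 6, 7, 10, 11, 13, 14, 20, 21}


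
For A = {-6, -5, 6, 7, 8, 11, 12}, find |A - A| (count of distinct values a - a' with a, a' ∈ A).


A - A = {a - a' : a, a' ∈ A}; |A| = 7.
Bounds: 2|A|-1 ≤ |A - A| ≤ |A|² - |A| + 1, i.e. 13 ≤ |A - A| ≤ 43.
Note: 0 ∈ A - A always (from a - a). The set is symmetric: if d ∈ A - A then -d ∈ A - A.
Enumerate nonzero differences d = a - a' with a > a' (then include -d):
Positive differences: {1, 2, 3, 4, 5, 6, 11, 12, 13, 14, 16, 17, 18}
Full difference set: {0} ∪ (positive diffs) ∪ (negative diffs).
|A - A| = 1 + 2·13 = 27 (matches direct enumeration: 27).

|A - A| = 27


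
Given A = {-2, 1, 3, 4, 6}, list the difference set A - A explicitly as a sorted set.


A - A = {a - a' : a, a' ∈ A}.
Compute a - a' for each ordered pair (a, a'):
a = -2: -2--2=0, -2-1=-3, -2-3=-5, -2-4=-6, -2-6=-8
a = 1: 1--2=3, 1-1=0, 1-3=-2, 1-4=-3, 1-6=-5
a = 3: 3--2=5, 3-1=2, 3-3=0, 3-4=-1, 3-6=-3
a = 4: 4--2=6, 4-1=3, 4-3=1, 4-4=0, 4-6=-2
a = 6: 6--2=8, 6-1=5, 6-3=3, 6-4=2, 6-6=0
Collecting distinct values (and noting 0 appears from a-a):
A - A = {-8, -6, -5, -3, -2, -1, 0, 1, 2, 3, 5, 6, 8}
|A - A| = 13

A - A = {-8, -6, -5, -3, -2, -1, 0, 1, 2, 3, 5, 6, 8}


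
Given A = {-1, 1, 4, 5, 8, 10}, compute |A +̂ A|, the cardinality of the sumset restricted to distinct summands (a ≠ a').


Restricted sumset: A +̂ A = {a + a' : a ∈ A, a' ∈ A, a ≠ a'}.
Equivalently, take A + A and drop any sum 2a that is achievable ONLY as a + a for a ∈ A (i.e. sums representable only with equal summands).
Enumerate pairs (a, a') with a < a' (symmetric, so each unordered pair gives one sum; this covers all a ≠ a'):
  -1 + 1 = 0
  -1 + 4 = 3
  -1 + 5 = 4
  -1 + 8 = 7
  -1 + 10 = 9
  1 + 4 = 5
  1 + 5 = 6
  1 + 8 = 9
  1 + 10 = 11
  4 + 5 = 9
  4 + 8 = 12
  4 + 10 = 14
  5 + 8 = 13
  5 + 10 = 15
  8 + 10 = 18
Collected distinct sums: {0, 3, 4, 5, 6, 7, 9, 11, 12, 13, 14, 15, 18}
|A +̂ A| = 13
(Reference bound: |A +̂ A| ≥ 2|A| - 3 for |A| ≥ 2, with |A| = 6 giving ≥ 9.)

|A +̂ A| = 13


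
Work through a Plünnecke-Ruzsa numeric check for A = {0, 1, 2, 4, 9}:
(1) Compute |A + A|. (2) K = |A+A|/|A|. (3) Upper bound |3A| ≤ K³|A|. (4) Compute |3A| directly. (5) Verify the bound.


|A| = 5.
Step 1: Compute A + A by enumerating all 25 pairs.
A + A = {0, 1, 2, 3, 4, 5, 6, 8, 9, 10, 11, 13, 18}, so |A + A| = 13.
Step 2: Doubling constant K = |A + A|/|A| = 13/5 = 13/5 ≈ 2.6000.
Step 3: Plünnecke-Ruzsa gives |3A| ≤ K³·|A| = (2.6000)³ · 5 ≈ 87.8800.
Step 4: Compute 3A = A + A + A directly by enumerating all triples (a,b,c) ∈ A³; |3A| = 22.
Step 5: Check 22 ≤ 87.8800? Yes ✓.

K = 13/5, Plünnecke-Ruzsa bound K³|A| ≈ 87.8800, |3A| = 22, inequality holds.


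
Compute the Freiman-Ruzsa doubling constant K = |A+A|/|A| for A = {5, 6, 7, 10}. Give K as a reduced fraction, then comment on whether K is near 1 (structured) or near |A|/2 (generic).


|A| = 4.
Compute A + A by enumerating all 16 pairs.
A + A = {10, 11, 12, 13, 14, 15, 16, 17, 20}, so |A + A| = 9.
K = |A + A| / |A| = 9/4 (already in lowest terms) ≈ 2.2500.
Reference: AP of size 4 gives K = 7/4 ≈ 1.7500; a fully generic set of size 4 gives K ≈ 2.5000.

|A| = 4, |A + A| = 9, K = 9/4.


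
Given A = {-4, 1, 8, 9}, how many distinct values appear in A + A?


A + A = {a + a' : a, a' ∈ A}; |A| = 4.
General bounds: 2|A| - 1 ≤ |A + A| ≤ |A|(|A|+1)/2, i.e. 7 ≤ |A + A| ≤ 10.
Lower bound 2|A|-1 is attained iff A is an arithmetic progression.
Enumerate sums a + a' for a ≤ a' (symmetric, so this suffices):
a = -4: -4+-4=-8, -4+1=-3, -4+8=4, -4+9=5
a = 1: 1+1=2, 1+8=9, 1+9=10
a = 8: 8+8=16, 8+9=17
a = 9: 9+9=18
Distinct sums: {-8, -3, 2, 4, 5, 9, 10, 16, 17, 18}
|A + A| = 10

|A + A| = 10


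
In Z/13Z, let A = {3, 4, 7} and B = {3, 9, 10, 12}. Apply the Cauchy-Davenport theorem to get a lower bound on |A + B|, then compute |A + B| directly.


Cauchy-Davenport: |A + B| ≥ min(p, |A| + |B| - 1) for A, B nonempty in Z/pZ.
|A| = 3, |B| = 4, p = 13.
CD lower bound = min(13, 3 + 4 - 1) = min(13, 6) = 6.
Compute A + B mod 13 directly:
a = 3: 3+3=6, 3+9=12, 3+10=0, 3+12=2
a = 4: 4+3=7, 4+9=0, 4+10=1, 4+12=3
a = 7: 7+3=10, 7+9=3, 7+10=4, 7+12=6
A + B = {0, 1, 2, 3, 4, 6, 7, 10, 12}, so |A + B| = 9.
Verify: 9 ≥ 6? Yes ✓.

CD lower bound = 6, actual |A + B| = 9.


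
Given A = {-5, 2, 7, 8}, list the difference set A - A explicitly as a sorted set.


A - A = {a - a' : a, a' ∈ A}.
Compute a - a' for each ordered pair (a, a'):
a = -5: -5--5=0, -5-2=-7, -5-7=-12, -5-8=-13
a = 2: 2--5=7, 2-2=0, 2-7=-5, 2-8=-6
a = 7: 7--5=12, 7-2=5, 7-7=0, 7-8=-1
a = 8: 8--5=13, 8-2=6, 8-7=1, 8-8=0
Collecting distinct values (and noting 0 appears from a-a):
A - A = {-13, -12, -7, -6, -5, -1, 0, 1, 5, 6, 7, 12, 13}
|A - A| = 13

A - A = {-13, -12, -7, -6, -5, -1, 0, 1, 5, 6, 7, 12, 13}


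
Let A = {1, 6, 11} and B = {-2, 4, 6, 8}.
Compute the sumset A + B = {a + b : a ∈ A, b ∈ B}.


A + B = {a + b : a ∈ A, b ∈ B}.
Enumerate all |A|·|B| = 3·4 = 12 pairs (a, b) and collect distinct sums.
a = 1: 1+-2=-1, 1+4=5, 1+6=7, 1+8=9
a = 6: 6+-2=4, 6+4=10, 6+6=12, 6+8=14
a = 11: 11+-2=9, 11+4=15, 11+6=17, 11+8=19
Collecting distinct sums: A + B = {-1, 4, 5, 7, 9, 10, 12, 14, 15, 17, 19}
|A + B| = 11

A + B = {-1, 4, 5, 7, 9, 10, 12, 14, 15, 17, 19}


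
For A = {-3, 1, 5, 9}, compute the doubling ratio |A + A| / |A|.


|A| = 4.
Compute A + A by enumerating all 16 pairs.
A + A = {-6, -2, 2, 6, 10, 14, 18}, so |A + A| = 7.
K = |A + A| / |A| = 7/4 (already in lowest terms) ≈ 1.7500.
Reference: AP of size 4 gives K = 7/4 ≈ 1.7500; a fully generic set of size 4 gives K ≈ 2.5000.

|A| = 4, |A + A| = 7, K = 7/4.


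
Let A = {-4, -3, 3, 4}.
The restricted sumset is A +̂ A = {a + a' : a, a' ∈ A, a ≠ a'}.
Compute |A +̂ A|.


Restricted sumset: A +̂ A = {a + a' : a ∈ A, a' ∈ A, a ≠ a'}.
Equivalently, take A + A and drop any sum 2a that is achievable ONLY as a + a for a ∈ A (i.e. sums representable only with equal summands).
Enumerate pairs (a, a') with a < a' (symmetric, so each unordered pair gives one sum; this covers all a ≠ a'):
  -4 + -3 = -7
  -4 + 3 = -1
  -4 + 4 = 0
  -3 + 3 = 0
  -3 + 4 = 1
  3 + 4 = 7
Collected distinct sums: {-7, -1, 0, 1, 7}
|A +̂ A| = 5
(Reference bound: |A +̂ A| ≥ 2|A| - 3 for |A| ≥ 2, with |A| = 4 giving ≥ 5.)

|A +̂ A| = 5


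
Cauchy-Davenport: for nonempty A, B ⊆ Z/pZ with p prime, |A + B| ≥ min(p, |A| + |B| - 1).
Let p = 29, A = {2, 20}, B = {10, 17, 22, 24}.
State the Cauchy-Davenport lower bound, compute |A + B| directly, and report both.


Cauchy-Davenport: |A + B| ≥ min(p, |A| + |B| - 1) for A, B nonempty in Z/pZ.
|A| = 2, |B| = 4, p = 29.
CD lower bound = min(29, 2 + 4 - 1) = min(29, 5) = 5.
Compute A + B mod 29 directly:
a = 2: 2+10=12, 2+17=19, 2+22=24, 2+24=26
a = 20: 20+10=1, 20+17=8, 20+22=13, 20+24=15
A + B = {1, 8, 12, 13, 15, 19, 24, 26}, so |A + B| = 8.
Verify: 8 ≥ 5? Yes ✓.

CD lower bound = 5, actual |A + B| = 8.


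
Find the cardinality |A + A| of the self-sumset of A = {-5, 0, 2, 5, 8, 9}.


A + A = {a + a' : a, a' ∈ A}; |A| = 6.
General bounds: 2|A| - 1 ≤ |A + A| ≤ |A|(|A|+1)/2, i.e. 11 ≤ |A + A| ≤ 21.
Lower bound 2|A|-1 is attained iff A is an arithmetic progression.
Enumerate sums a + a' for a ≤ a' (symmetric, so this suffices):
a = -5: -5+-5=-10, -5+0=-5, -5+2=-3, -5+5=0, -5+8=3, -5+9=4
a = 0: 0+0=0, 0+2=2, 0+5=5, 0+8=8, 0+9=9
a = 2: 2+2=4, 2+5=7, 2+8=10, 2+9=11
a = 5: 5+5=10, 5+8=13, 5+9=14
a = 8: 8+8=16, 8+9=17
a = 9: 9+9=18
Distinct sums: {-10, -5, -3, 0, 2, 3, 4, 5, 7, 8, 9, 10, 11, 13, 14, 16, 17, 18}
|A + A| = 18

|A + A| = 18


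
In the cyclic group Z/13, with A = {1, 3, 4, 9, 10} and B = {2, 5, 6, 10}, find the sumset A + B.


Work in Z/13Z: reduce every sum a + b modulo 13.
Enumerate all 20 pairs:
a = 1: 1+2=3, 1+5=6, 1+6=7, 1+10=11
a = 3: 3+2=5, 3+5=8, 3+6=9, 3+10=0
a = 4: 4+2=6, 4+5=9, 4+6=10, 4+10=1
a = 9: 9+2=11, 9+5=1, 9+6=2, 9+10=6
a = 10: 10+2=12, 10+5=2, 10+6=3, 10+10=7
Distinct residues collected: {0, 1, 2, 3, 5, 6, 7, 8, 9, 10, 11, 12}
|A + B| = 12 (out of 13 total residues).

A + B = {0, 1, 2, 3, 5, 6, 7, 8, 9, 10, 11, 12}


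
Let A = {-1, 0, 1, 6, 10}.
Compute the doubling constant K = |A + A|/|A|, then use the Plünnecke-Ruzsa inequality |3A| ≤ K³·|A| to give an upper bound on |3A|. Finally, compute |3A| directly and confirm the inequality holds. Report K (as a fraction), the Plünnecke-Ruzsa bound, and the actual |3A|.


|A| = 5.
Step 1: Compute A + A by enumerating all 25 pairs.
A + A = {-2, -1, 0, 1, 2, 5, 6, 7, 9, 10, 11, 12, 16, 20}, so |A + A| = 14.
Step 2: Doubling constant K = |A + A|/|A| = 14/5 = 14/5 ≈ 2.8000.
Step 3: Plünnecke-Ruzsa gives |3A| ≤ K³·|A| = (2.8000)³ · 5 ≈ 109.7600.
Step 4: Compute 3A = A + A + A directly by enumerating all triples (a,b,c) ∈ A³; |3A| = 27.
Step 5: Check 27 ≤ 109.7600? Yes ✓.

K = 14/5, Plünnecke-Ruzsa bound K³|A| ≈ 109.7600, |3A| = 27, inequality holds.


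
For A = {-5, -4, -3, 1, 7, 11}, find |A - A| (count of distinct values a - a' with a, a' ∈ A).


A - A = {a - a' : a, a' ∈ A}; |A| = 6.
Bounds: 2|A|-1 ≤ |A - A| ≤ |A|² - |A| + 1, i.e. 11 ≤ |A - A| ≤ 31.
Note: 0 ∈ A - A always (from a - a). The set is symmetric: if d ∈ A - A then -d ∈ A - A.
Enumerate nonzero differences d = a - a' with a > a' (then include -d):
Positive differences: {1, 2, 4, 5, 6, 10, 11, 12, 14, 15, 16}
Full difference set: {0} ∪ (positive diffs) ∪ (negative diffs).
|A - A| = 1 + 2·11 = 23 (matches direct enumeration: 23).

|A - A| = 23


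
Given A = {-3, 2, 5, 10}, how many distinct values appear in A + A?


A + A = {a + a' : a, a' ∈ A}; |A| = 4.
General bounds: 2|A| - 1 ≤ |A + A| ≤ |A|(|A|+1)/2, i.e. 7 ≤ |A + A| ≤ 10.
Lower bound 2|A|-1 is attained iff A is an arithmetic progression.
Enumerate sums a + a' for a ≤ a' (symmetric, so this suffices):
a = -3: -3+-3=-6, -3+2=-1, -3+5=2, -3+10=7
a = 2: 2+2=4, 2+5=7, 2+10=12
a = 5: 5+5=10, 5+10=15
a = 10: 10+10=20
Distinct sums: {-6, -1, 2, 4, 7, 10, 12, 15, 20}
|A + A| = 9

|A + A| = 9


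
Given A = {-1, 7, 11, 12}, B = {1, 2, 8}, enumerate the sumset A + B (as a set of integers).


A + B = {a + b : a ∈ A, b ∈ B}.
Enumerate all |A|·|B| = 4·3 = 12 pairs (a, b) and collect distinct sums.
a = -1: -1+1=0, -1+2=1, -1+8=7
a = 7: 7+1=8, 7+2=9, 7+8=15
a = 11: 11+1=12, 11+2=13, 11+8=19
a = 12: 12+1=13, 12+2=14, 12+8=20
Collecting distinct sums: A + B = {0, 1, 7, 8, 9, 12, 13, 14, 15, 19, 20}
|A + B| = 11

A + B = {0, 1, 7, 8, 9, 12, 13, 14, 15, 19, 20}


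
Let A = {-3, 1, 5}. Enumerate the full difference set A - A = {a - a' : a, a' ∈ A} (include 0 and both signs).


A - A = {a - a' : a, a' ∈ A}.
Compute a - a' for each ordered pair (a, a'):
a = -3: -3--3=0, -3-1=-4, -3-5=-8
a = 1: 1--3=4, 1-1=0, 1-5=-4
a = 5: 5--3=8, 5-1=4, 5-5=0
Collecting distinct values (and noting 0 appears from a-a):
A - A = {-8, -4, 0, 4, 8}
|A - A| = 5

A - A = {-8, -4, 0, 4, 8}


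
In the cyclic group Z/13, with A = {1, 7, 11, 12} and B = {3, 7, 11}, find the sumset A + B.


Work in Z/13Z: reduce every sum a + b modulo 13.
Enumerate all 12 pairs:
a = 1: 1+3=4, 1+7=8, 1+11=12
a = 7: 7+3=10, 7+7=1, 7+11=5
a = 11: 11+3=1, 11+7=5, 11+11=9
a = 12: 12+3=2, 12+7=6, 12+11=10
Distinct residues collected: {1, 2, 4, 5, 6, 8, 9, 10, 12}
|A + B| = 9 (out of 13 total residues).

A + B = {1, 2, 4, 5, 6, 8, 9, 10, 12}


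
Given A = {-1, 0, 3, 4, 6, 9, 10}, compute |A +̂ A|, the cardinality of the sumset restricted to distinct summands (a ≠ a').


Restricted sumset: A +̂ A = {a + a' : a ∈ A, a' ∈ A, a ≠ a'}.
Equivalently, take A + A and drop any sum 2a that is achievable ONLY as a + a for a ∈ A (i.e. sums representable only with equal summands).
Enumerate pairs (a, a') with a < a' (symmetric, so each unordered pair gives one sum; this covers all a ≠ a'):
  -1 + 0 = -1
  -1 + 3 = 2
  -1 + 4 = 3
  -1 + 6 = 5
  -1 + 9 = 8
  -1 + 10 = 9
  0 + 3 = 3
  0 + 4 = 4
  0 + 6 = 6
  0 + 9 = 9
  0 + 10 = 10
  3 + 4 = 7
  3 + 6 = 9
  3 + 9 = 12
  3 + 10 = 13
  4 + 6 = 10
  4 + 9 = 13
  4 + 10 = 14
  6 + 9 = 15
  6 + 10 = 16
  9 + 10 = 19
Collected distinct sums: {-1, 2, 3, 4, 5, 6, 7, 8, 9, 10, 12, 13, 14, 15, 16, 19}
|A +̂ A| = 16
(Reference bound: |A +̂ A| ≥ 2|A| - 3 for |A| ≥ 2, with |A| = 7 giving ≥ 11.)

|A +̂ A| = 16


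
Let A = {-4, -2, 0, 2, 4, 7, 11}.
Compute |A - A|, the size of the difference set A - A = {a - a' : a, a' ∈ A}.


A - A = {a - a' : a, a' ∈ A}; |A| = 7.
Bounds: 2|A|-1 ≤ |A - A| ≤ |A|² - |A| + 1, i.e. 13 ≤ |A - A| ≤ 43.
Note: 0 ∈ A - A always (from a - a). The set is symmetric: if d ∈ A - A then -d ∈ A - A.
Enumerate nonzero differences d = a - a' with a > a' (then include -d):
Positive differences: {2, 3, 4, 5, 6, 7, 8, 9, 11, 13, 15}
Full difference set: {0} ∪ (positive diffs) ∪ (negative diffs).
|A - A| = 1 + 2·11 = 23 (matches direct enumeration: 23).

|A - A| = 23


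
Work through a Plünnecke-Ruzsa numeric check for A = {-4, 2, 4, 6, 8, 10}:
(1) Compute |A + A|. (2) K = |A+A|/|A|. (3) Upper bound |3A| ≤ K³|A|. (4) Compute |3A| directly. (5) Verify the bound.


|A| = 6.
Step 1: Compute A + A by enumerating all 36 pairs.
A + A = {-8, -2, 0, 2, 4, 6, 8, 10, 12, 14, 16, 18, 20}, so |A + A| = 13.
Step 2: Doubling constant K = |A + A|/|A| = 13/6 = 13/6 ≈ 2.1667.
Step 3: Plünnecke-Ruzsa gives |3A| ≤ K³·|A| = (2.1667)³ · 6 ≈ 61.0278.
Step 4: Compute 3A = A + A + A directly by enumerating all triples (a,b,c) ∈ A³; |3A| = 20.
Step 5: Check 20 ≤ 61.0278? Yes ✓.

K = 13/6, Plünnecke-Ruzsa bound K³|A| ≈ 61.0278, |3A| = 20, inequality holds.


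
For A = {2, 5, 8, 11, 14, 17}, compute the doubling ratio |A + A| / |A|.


|A| = 6.
Compute A + A by enumerating all 36 pairs.
A + A = {4, 7, 10, 13, 16, 19, 22, 25, 28, 31, 34}, so |A + A| = 11.
K = |A + A| / |A| = 11/6 (already in lowest terms) ≈ 1.8333.
Reference: AP of size 6 gives K = 11/6 ≈ 1.8333; a fully generic set of size 6 gives K ≈ 3.5000.

|A| = 6, |A + A| = 11, K = 11/6.


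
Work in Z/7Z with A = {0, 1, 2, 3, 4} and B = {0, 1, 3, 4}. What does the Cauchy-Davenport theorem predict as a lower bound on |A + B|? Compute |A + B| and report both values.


Cauchy-Davenport: |A + B| ≥ min(p, |A| + |B| - 1) for A, B nonempty in Z/pZ.
|A| = 5, |B| = 4, p = 7.
CD lower bound = min(7, 5 + 4 - 1) = min(7, 8) = 7.
Compute A + B mod 7 directly:
a = 0: 0+0=0, 0+1=1, 0+3=3, 0+4=4
a = 1: 1+0=1, 1+1=2, 1+3=4, 1+4=5
a = 2: 2+0=2, 2+1=3, 2+3=5, 2+4=6
a = 3: 3+0=3, 3+1=4, 3+3=6, 3+4=0
a = 4: 4+0=4, 4+1=5, 4+3=0, 4+4=1
A + B = {0, 1, 2, 3, 4, 5, 6}, so |A + B| = 7.
Verify: 7 ≥ 7? Yes ✓.

CD lower bound = 7, actual |A + B| = 7.


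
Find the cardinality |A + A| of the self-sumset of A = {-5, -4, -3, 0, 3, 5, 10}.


A + A = {a + a' : a, a' ∈ A}; |A| = 7.
General bounds: 2|A| - 1 ≤ |A + A| ≤ |A|(|A|+1)/2, i.e. 13 ≤ |A + A| ≤ 28.
Lower bound 2|A|-1 is attained iff A is an arithmetic progression.
Enumerate sums a + a' for a ≤ a' (symmetric, so this suffices):
a = -5: -5+-5=-10, -5+-4=-9, -5+-3=-8, -5+0=-5, -5+3=-2, -5+5=0, -5+10=5
a = -4: -4+-4=-8, -4+-3=-7, -4+0=-4, -4+3=-1, -4+5=1, -4+10=6
a = -3: -3+-3=-6, -3+0=-3, -3+3=0, -3+5=2, -3+10=7
a = 0: 0+0=0, 0+3=3, 0+5=5, 0+10=10
a = 3: 3+3=6, 3+5=8, 3+10=13
a = 5: 5+5=10, 5+10=15
a = 10: 10+10=20
Distinct sums: {-10, -9, -8, -7, -6, -5, -4, -3, -2, -1, 0, 1, 2, 3, 5, 6, 7, 8, 10, 13, 15, 20}
|A + A| = 22

|A + A| = 22


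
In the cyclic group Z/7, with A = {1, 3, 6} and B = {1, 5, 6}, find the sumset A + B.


Work in Z/7Z: reduce every sum a + b modulo 7.
Enumerate all 9 pairs:
a = 1: 1+1=2, 1+5=6, 1+6=0
a = 3: 3+1=4, 3+5=1, 3+6=2
a = 6: 6+1=0, 6+5=4, 6+6=5
Distinct residues collected: {0, 1, 2, 4, 5, 6}
|A + B| = 6 (out of 7 total residues).

A + B = {0, 1, 2, 4, 5, 6}


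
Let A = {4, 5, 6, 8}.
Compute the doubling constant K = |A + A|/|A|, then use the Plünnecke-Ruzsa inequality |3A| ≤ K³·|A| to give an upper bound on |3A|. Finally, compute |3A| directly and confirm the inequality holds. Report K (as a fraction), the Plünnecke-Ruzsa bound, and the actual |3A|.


|A| = 4.
Step 1: Compute A + A by enumerating all 16 pairs.
A + A = {8, 9, 10, 11, 12, 13, 14, 16}, so |A + A| = 8.
Step 2: Doubling constant K = |A + A|/|A| = 8/4 = 8/4 ≈ 2.0000.
Step 3: Plünnecke-Ruzsa gives |3A| ≤ K³·|A| = (2.0000)³ · 4 ≈ 32.0000.
Step 4: Compute 3A = A + A + A directly by enumerating all triples (a,b,c) ∈ A³; |3A| = 12.
Step 5: Check 12 ≤ 32.0000? Yes ✓.

K = 8/4, Plünnecke-Ruzsa bound K³|A| ≈ 32.0000, |3A| = 12, inequality holds.


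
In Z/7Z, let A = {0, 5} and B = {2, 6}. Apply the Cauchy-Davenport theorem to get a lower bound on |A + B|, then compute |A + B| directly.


Cauchy-Davenport: |A + B| ≥ min(p, |A| + |B| - 1) for A, B nonempty in Z/pZ.
|A| = 2, |B| = 2, p = 7.
CD lower bound = min(7, 2 + 2 - 1) = min(7, 3) = 3.
Compute A + B mod 7 directly:
a = 0: 0+2=2, 0+6=6
a = 5: 5+2=0, 5+6=4
A + B = {0, 2, 4, 6}, so |A + B| = 4.
Verify: 4 ≥ 3? Yes ✓.

CD lower bound = 3, actual |A + B| = 4.


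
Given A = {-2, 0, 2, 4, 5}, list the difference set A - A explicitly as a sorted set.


A - A = {a - a' : a, a' ∈ A}.
Compute a - a' for each ordered pair (a, a'):
a = -2: -2--2=0, -2-0=-2, -2-2=-4, -2-4=-6, -2-5=-7
a = 0: 0--2=2, 0-0=0, 0-2=-2, 0-4=-4, 0-5=-5
a = 2: 2--2=4, 2-0=2, 2-2=0, 2-4=-2, 2-5=-3
a = 4: 4--2=6, 4-0=4, 4-2=2, 4-4=0, 4-5=-1
a = 5: 5--2=7, 5-0=5, 5-2=3, 5-4=1, 5-5=0
Collecting distinct values (and noting 0 appears from a-a):
A - A = {-7, -6, -5, -4, -3, -2, -1, 0, 1, 2, 3, 4, 5, 6, 7}
|A - A| = 15

A - A = {-7, -6, -5, -4, -3, -2, -1, 0, 1, 2, 3, 4, 5, 6, 7}


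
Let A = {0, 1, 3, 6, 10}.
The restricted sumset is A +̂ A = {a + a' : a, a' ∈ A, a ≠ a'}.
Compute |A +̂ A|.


Restricted sumset: A +̂ A = {a + a' : a ∈ A, a' ∈ A, a ≠ a'}.
Equivalently, take A + A and drop any sum 2a that is achievable ONLY as a + a for a ∈ A (i.e. sums representable only with equal summands).
Enumerate pairs (a, a') with a < a' (symmetric, so each unordered pair gives one sum; this covers all a ≠ a'):
  0 + 1 = 1
  0 + 3 = 3
  0 + 6 = 6
  0 + 10 = 10
  1 + 3 = 4
  1 + 6 = 7
  1 + 10 = 11
  3 + 6 = 9
  3 + 10 = 13
  6 + 10 = 16
Collected distinct sums: {1, 3, 4, 6, 7, 9, 10, 11, 13, 16}
|A +̂ A| = 10
(Reference bound: |A +̂ A| ≥ 2|A| - 3 for |A| ≥ 2, with |A| = 5 giving ≥ 7.)

|A +̂ A| = 10


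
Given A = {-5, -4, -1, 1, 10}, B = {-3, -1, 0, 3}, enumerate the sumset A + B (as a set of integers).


A + B = {a + b : a ∈ A, b ∈ B}.
Enumerate all |A|·|B| = 5·4 = 20 pairs (a, b) and collect distinct sums.
a = -5: -5+-3=-8, -5+-1=-6, -5+0=-5, -5+3=-2
a = -4: -4+-3=-7, -4+-1=-5, -4+0=-4, -4+3=-1
a = -1: -1+-3=-4, -1+-1=-2, -1+0=-1, -1+3=2
a = 1: 1+-3=-2, 1+-1=0, 1+0=1, 1+3=4
a = 10: 10+-3=7, 10+-1=9, 10+0=10, 10+3=13
Collecting distinct sums: A + B = {-8, -7, -6, -5, -4, -2, -1, 0, 1, 2, 4, 7, 9, 10, 13}
|A + B| = 15

A + B = {-8, -7, -6, -5, -4, -2, -1, 0, 1, 2, 4, 7, 9, 10, 13}


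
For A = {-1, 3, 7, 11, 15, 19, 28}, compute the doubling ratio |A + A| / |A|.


|A| = 7.
Compute A + A by enumerating all 49 pairs.
A + A = {-2, 2, 6, 10, 14, 18, 22, 26, 27, 30, 31, 34, 35, 38, 39, 43, 47, 56}, so |A + A| = 18.
K = |A + A| / |A| = 18/7 (already in lowest terms) ≈ 2.5714.
Reference: AP of size 7 gives K = 13/7 ≈ 1.8571; a fully generic set of size 7 gives K ≈ 4.0000.

|A| = 7, |A + A| = 18, K = 18/7.


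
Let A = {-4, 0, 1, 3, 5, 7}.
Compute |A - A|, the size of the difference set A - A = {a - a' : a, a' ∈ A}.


A - A = {a - a' : a, a' ∈ A}; |A| = 6.
Bounds: 2|A|-1 ≤ |A - A| ≤ |A|² - |A| + 1, i.e. 11 ≤ |A - A| ≤ 31.
Note: 0 ∈ A - A always (from a - a). The set is symmetric: if d ∈ A - A then -d ∈ A - A.
Enumerate nonzero differences d = a - a' with a > a' (then include -d):
Positive differences: {1, 2, 3, 4, 5, 6, 7, 9, 11}
Full difference set: {0} ∪ (positive diffs) ∪ (negative diffs).
|A - A| = 1 + 2·9 = 19 (matches direct enumeration: 19).

|A - A| = 19


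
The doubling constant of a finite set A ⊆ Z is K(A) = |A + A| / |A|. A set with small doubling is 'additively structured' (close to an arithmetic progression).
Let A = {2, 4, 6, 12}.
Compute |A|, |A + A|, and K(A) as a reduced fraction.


|A| = 4.
Compute A + A by enumerating all 16 pairs.
A + A = {4, 6, 8, 10, 12, 14, 16, 18, 24}, so |A + A| = 9.
K = |A + A| / |A| = 9/4 (already in lowest terms) ≈ 2.2500.
Reference: AP of size 4 gives K = 7/4 ≈ 1.7500; a fully generic set of size 4 gives K ≈ 2.5000.

|A| = 4, |A + A| = 9, K = 9/4.


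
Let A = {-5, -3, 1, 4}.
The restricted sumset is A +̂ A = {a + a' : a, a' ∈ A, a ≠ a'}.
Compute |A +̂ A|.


Restricted sumset: A +̂ A = {a + a' : a ∈ A, a' ∈ A, a ≠ a'}.
Equivalently, take A + A and drop any sum 2a that is achievable ONLY as a + a for a ∈ A (i.e. sums representable only with equal summands).
Enumerate pairs (a, a') with a < a' (symmetric, so each unordered pair gives one sum; this covers all a ≠ a'):
  -5 + -3 = -8
  -5 + 1 = -4
  -5 + 4 = -1
  -3 + 1 = -2
  -3 + 4 = 1
  1 + 4 = 5
Collected distinct sums: {-8, -4, -2, -1, 1, 5}
|A +̂ A| = 6
(Reference bound: |A +̂ A| ≥ 2|A| - 3 for |A| ≥ 2, with |A| = 4 giving ≥ 5.)

|A +̂ A| = 6


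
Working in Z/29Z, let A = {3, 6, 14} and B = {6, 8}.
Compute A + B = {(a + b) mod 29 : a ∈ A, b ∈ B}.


Work in Z/29Z: reduce every sum a + b modulo 29.
Enumerate all 6 pairs:
a = 3: 3+6=9, 3+8=11
a = 6: 6+6=12, 6+8=14
a = 14: 14+6=20, 14+8=22
Distinct residues collected: {9, 11, 12, 14, 20, 22}
|A + B| = 6 (out of 29 total residues).

A + B = {9, 11, 12, 14, 20, 22}


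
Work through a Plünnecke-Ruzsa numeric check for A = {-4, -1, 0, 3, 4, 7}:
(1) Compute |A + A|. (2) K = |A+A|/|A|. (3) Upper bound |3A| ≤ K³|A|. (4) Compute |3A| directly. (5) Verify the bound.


|A| = 6.
Step 1: Compute A + A by enumerating all 36 pairs.
A + A = {-8, -5, -4, -2, -1, 0, 2, 3, 4, 6, 7, 8, 10, 11, 14}, so |A + A| = 15.
Step 2: Doubling constant K = |A + A|/|A| = 15/6 = 15/6 ≈ 2.5000.
Step 3: Plünnecke-Ruzsa gives |3A| ≤ K³·|A| = (2.5000)³ · 6 ≈ 93.7500.
Step 4: Compute 3A = A + A + A directly by enumerating all triples (a,b,c) ∈ A³; |3A| = 28.
Step 5: Check 28 ≤ 93.7500? Yes ✓.

K = 15/6, Plünnecke-Ruzsa bound K³|A| ≈ 93.7500, |3A| = 28, inequality holds.


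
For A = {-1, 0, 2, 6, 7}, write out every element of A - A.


A - A = {a - a' : a, a' ∈ A}.
Compute a - a' for each ordered pair (a, a'):
a = -1: -1--1=0, -1-0=-1, -1-2=-3, -1-6=-7, -1-7=-8
a = 0: 0--1=1, 0-0=0, 0-2=-2, 0-6=-6, 0-7=-7
a = 2: 2--1=3, 2-0=2, 2-2=0, 2-6=-4, 2-7=-5
a = 6: 6--1=7, 6-0=6, 6-2=4, 6-6=0, 6-7=-1
a = 7: 7--1=8, 7-0=7, 7-2=5, 7-6=1, 7-7=0
Collecting distinct values (and noting 0 appears from a-a):
A - A = {-8, -7, -6, -5, -4, -3, -2, -1, 0, 1, 2, 3, 4, 5, 6, 7, 8}
|A - A| = 17

A - A = {-8, -7, -6, -5, -4, -3, -2, -1, 0, 1, 2, 3, 4, 5, 6, 7, 8}


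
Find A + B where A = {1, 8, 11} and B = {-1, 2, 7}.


A + B = {a + b : a ∈ A, b ∈ B}.
Enumerate all |A|·|B| = 3·3 = 9 pairs (a, b) and collect distinct sums.
a = 1: 1+-1=0, 1+2=3, 1+7=8
a = 8: 8+-1=7, 8+2=10, 8+7=15
a = 11: 11+-1=10, 11+2=13, 11+7=18
Collecting distinct sums: A + B = {0, 3, 7, 8, 10, 13, 15, 18}
|A + B| = 8

A + B = {0, 3, 7, 8, 10, 13, 15, 18}


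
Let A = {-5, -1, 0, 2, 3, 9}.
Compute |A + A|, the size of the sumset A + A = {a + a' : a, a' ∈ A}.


A + A = {a + a' : a, a' ∈ A}; |A| = 6.
General bounds: 2|A| - 1 ≤ |A + A| ≤ |A|(|A|+1)/2, i.e. 11 ≤ |A + A| ≤ 21.
Lower bound 2|A|-1 is attained iff A is an arithmetic progression.
Enumerate sums a + a' for a ≤ a' (symmetric, so this suffices):
a = -5: -5+-5=-10, -5+-1=-6, -5+0=-5, -5+2=-3, -5+3=-2, -5+9=4
a = -1: -1+-1=-2, -1+0=-1, -1+2=1, -1+3=2, -1+9=8
a = 0: 0+0=0, 0+2=2, 0+3=3, 0+9=9
a = 2: 2+2=4, 2+3=5, 2+9=11
a = 3: 3+3=6, 3+9=12
a = 9: 9+9=18
Distinct sums: {-10, -6, -5, -3, -2, -1, 0, 1, 2, 3, 4, 5, 6, 8, 9, 11, 12, 18}
|A + A| = 18

|A + A| = 18


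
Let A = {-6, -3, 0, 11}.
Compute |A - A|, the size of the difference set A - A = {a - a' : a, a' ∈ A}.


A - A = {a - a' : a, a' ∈ A}; |A| = 4.
Bounds: 2|A|-1 ≤ |A - A| ≤ |A|² - |A| + 1, i.e. 7 ≤ |A - A| ≤ 13.
Note: 0 ∈ A - A always (from a - a). The set is symmetric: if d ∈ A - A then -d ∈ A - A.
Enumerate nonzero differences d = a - a' with a > a' (then include -d):
Positive differences: {3, 6, 11, 14, 17}
Full difference set: {0} ∪ (positive diffs) ∪ (negative diffs).
|A - A| = 1 + 2·5 = 11 (matches direct enumeration: 11).

|A - A| = 11


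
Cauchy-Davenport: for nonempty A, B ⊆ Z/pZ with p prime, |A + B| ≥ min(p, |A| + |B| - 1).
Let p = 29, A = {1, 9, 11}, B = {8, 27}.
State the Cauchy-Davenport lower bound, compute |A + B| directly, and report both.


Cauchy-Davenport: |A + B| ≥ min(p, |A| + |B| - 1) for A, B nonempty in Z/pZ.
|A| = 3, |B| = 2, p = 29.
CD lower bound = min(29, 3 + 2 - 1) = min(29, 4) = 4.
Compute A + B mod 29 directly:
a = 1: 1+8=9, 1+27=28
a = 9: 9+8=17, 9+27=7
a = 11: 11+8=19, 11+27=9
A + B = {7, 9, 17, 19, 28}, so |A + B| = 5.
Verify: 5 ≥ 4? Yes ✓.

CD lower bound = 4, actual |A + B| = 5.


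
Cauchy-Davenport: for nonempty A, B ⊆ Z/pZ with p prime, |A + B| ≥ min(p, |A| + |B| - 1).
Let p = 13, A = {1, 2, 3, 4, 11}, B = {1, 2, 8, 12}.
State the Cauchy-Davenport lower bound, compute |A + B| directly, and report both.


Cauchy-Davenport: |A + B| ≥ min(p, |A| + |B| - 1) for A, B nonempty in Z/pZ.
|A| = 5, |B| = 4, p = 13.
CD lower bound = min(13, 5 + 4 - 1) = min(13, 8) = 8.
Compute A + B mod 13 directly:
a = 1: 1+1=2, 1+2=3, 1+8=9, 1+12=0
a = 2: 2+1=3, 2+2=4, 2+8=10, 2+12=1
a = 3: 3+1=4, 3+2=5, 3+8=11, 3+12=2
a = 4: 4+1=5, 4+2=6, 4+8=12, 4+12=3
a = 11: 11+1=12, 11+2=0, 11+8=6, 11+12=10
A + B = {0, 1, 2, 3, 4, 5, 6, 9, 10, 11, 12}, so |A + B| = 11.
Verify: 11 ≥ 8? Yes ✓.

CD lower bound = 8, actual |A + B| = 11.


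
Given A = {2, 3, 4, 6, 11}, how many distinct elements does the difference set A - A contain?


A - A = {a - a' : a, a' ∈ A}; |A| = 5.
Bounds: 2|A|-1 ≤ |A - A| ≤ |A|² - |A| + 1, i.e. 9 ≤ |A - A| ≤ 21.
Note: 0 ∈ A - A always (from a - a). The set is symmetric: if d ∈ A - A then -d ∈ A - A.
Enumerate nonzero differences d = a - a' with a > a' (then include -d):
Positive differences: {1, 2, 3, 4, 5, 7, 8, 9}
Full difference set: {0} ∪ (positive diffs) ∪ (negative diffs).
|A - A| = 1 + 2·8 = 17 (matches direct enumeration: 17).

|A - A| = 17


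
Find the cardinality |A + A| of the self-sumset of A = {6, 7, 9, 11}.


A + A = {a + a' : a, a' ∈ A}; |A| = 4.
General bounds: 2|A| - 1 ≤ |A + A| ≤ |A|(|A|+1)/2, i.e. 7 ≤ |A + A| ≤ 10.
Lower bound 2|A|-1 is attained iff A is an arithmetic progression.
Enumerate sums a + a' for a ≤ a' (symmetric, so this suffices):
a = 6: 6+6=12, 6+7=13, 6+9=15, 6+11=17
a = 7: 7+7=14, 7+9=16, 7+11=18
a = 9: 9+9=18, 9+11=20
a = 11: 11+11=22
Distinct sums: {12, 13, 14, 15, 16, 17, 18, 20, 22}
|A + A| = 9

|A + A| = 9


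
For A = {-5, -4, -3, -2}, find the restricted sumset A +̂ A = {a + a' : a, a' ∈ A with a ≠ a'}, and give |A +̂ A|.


Restricted sumset: A +̂ A = {a + a' : a ∈ A, a' ∈ A, a ≠ a'}.
Equivalently, take A + A and drop any sum 2a that is achievable ONLY as a + a for a ∈ A (i.e. sums representable only with equal summands).
Enumerate pairs (a, a') with a < a' (symmetric, so each unordered pair gives one sum; this covers all a ≠ a'):
  -5 + -4 = -9
  -5 + -3 = -8
  -5 + -2 = -7
  -4 + -3 = -7
  -4 + -2 = -6
  -3 + -2 = -5
Collected distinct sums: {-9, -8, -7, -6, -5}
|A +̂ A| = 5
(Reference bound: |A +̂ A| ≥ 2|A| - 3 for |A| ≥ 2, with |A| = 4 giving ≥ 5.)

|A +̂ A| = 5


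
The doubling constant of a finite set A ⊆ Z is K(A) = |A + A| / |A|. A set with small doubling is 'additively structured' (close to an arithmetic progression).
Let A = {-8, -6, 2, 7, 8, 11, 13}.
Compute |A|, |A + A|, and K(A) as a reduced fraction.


|A| = 7.
Compute A + A by enumerating all 49 pairs.
A + A = {-16, -14, -12, -6, -4, -1, 0, 1, 2, 3, 4, 5, 7, 9, 10, 13, 14, 15, 16, 18, 19, 20, 21, 22, 24, 26}, so |A + A| = 26.
K = |A + A| / |A| = 26/7 (already in lowest terms) ≈ 3.7143.
Reference: AP of size 7 gives K = 13/7 ≈ 1.8571; a fully generic set of size 7 gives K ≈ 4.0000.

|A| = 7, |A + A| = 26, K = 26/7.


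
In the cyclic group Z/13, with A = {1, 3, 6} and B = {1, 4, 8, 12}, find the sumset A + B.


Work in Z/13Z: reduce every sum a + b modulo 13.
Enumerate all 12 pairs:
a = 1: 1+1=2, 1+4=5, 1+8=9, 1+12=0
a = 3: 3+1=4, 3+4=7, 3+8=11, 3+12=2
a = 6: 6+1=7, 6+4=10, 6+8=1, 6+12=5
Distinct residues collected: {0, 1, 2, 4, 5, 7, 9, 10, 11}
|A + B| = 9 (out of 13 total residues).

A + B = {0, 1, 2, 4, 5, 7, 9, 10, 11}


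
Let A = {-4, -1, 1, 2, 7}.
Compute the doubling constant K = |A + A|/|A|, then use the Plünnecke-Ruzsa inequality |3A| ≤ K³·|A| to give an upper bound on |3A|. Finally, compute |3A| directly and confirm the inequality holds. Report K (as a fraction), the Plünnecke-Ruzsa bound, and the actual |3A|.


|A| = 5.
Step 1: Compute A + A by enumerating all 25 pairs.
A + A = {-8, -5, -3, -2, 0, 1, 2, 3, 4, 6, 8, 9, 14}, so |A + A| = 13.
Step 2: Doubling constant K = |A + A|/|A| = 13/5 = 13/5 ≈ 2.6000.
Step 3: Plünnecke-Ruzsa gives |3A| ≤ K³·|A| = (2.6000)³ · 5 ≈ 87.8800.
Step 4: Compute 3A = A + A + A directly by enumerating all triples (a,b,c) ∈ A³; |3A| = 24.
Step 5: Check 24 ≤ 87.8800? Yes ✓.

K = 13/5, Plünnecke-Ruzsa bound K³|A| ≈ 87.8800, |3A| = 24, inequality holds.
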